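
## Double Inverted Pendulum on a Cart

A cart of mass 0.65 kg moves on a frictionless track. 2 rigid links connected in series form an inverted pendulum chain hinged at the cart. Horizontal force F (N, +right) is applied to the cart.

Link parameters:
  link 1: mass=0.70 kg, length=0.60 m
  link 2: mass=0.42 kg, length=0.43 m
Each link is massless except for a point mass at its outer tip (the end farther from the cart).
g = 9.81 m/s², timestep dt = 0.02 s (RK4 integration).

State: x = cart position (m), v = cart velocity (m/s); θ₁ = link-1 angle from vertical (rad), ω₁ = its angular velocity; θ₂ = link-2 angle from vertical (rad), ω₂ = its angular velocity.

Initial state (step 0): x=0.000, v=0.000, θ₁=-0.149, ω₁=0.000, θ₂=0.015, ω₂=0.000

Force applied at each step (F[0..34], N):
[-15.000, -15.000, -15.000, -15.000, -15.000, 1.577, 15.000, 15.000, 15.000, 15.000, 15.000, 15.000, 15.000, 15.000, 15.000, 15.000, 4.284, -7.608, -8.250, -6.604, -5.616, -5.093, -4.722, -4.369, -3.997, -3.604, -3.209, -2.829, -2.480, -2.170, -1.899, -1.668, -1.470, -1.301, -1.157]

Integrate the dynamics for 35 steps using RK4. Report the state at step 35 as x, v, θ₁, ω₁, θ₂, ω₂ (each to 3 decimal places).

Answer: x=0.081, v=0.082, θ₁=-0.060, ω₁=0.167, θ₂=-0.040, ω₂=-0.002

Derivation:
apply F[0]=-15.000 → step 1: x=-0.004, v=-0.399, θ₁=-0.143, ω₁=0.570, θ₂=0.017, ω₂=0.149
apply F[1]=-15.000 → step 2: x=-0.016, v=-0.805, θ₁=-0.126, ω₁=1.161, θ₂=0.021, ω₂=0.284
apply F[2]=-15.000 → step 3: x=-0.036, v=-1.226, θ₁=-0.097, ω₁=1.792, θ₂=0.028, ω₂=0.392
apply F[3]=-15.000 → step 4: x=-0.065, v=-1.664, θ₁=-0.054, ω₁=2.477, θ₂=0.036, ω₂=0.462
apply F[4]=-15.000 → step 5: x=-0.103, v=-2.120, θ₁=0.003, ω₁=3.220, θ₂=0.046, ω₂=0.491
apply F[5]=+1.577 → step 6: x=-0.145, v=-2.076, θ₁=0.067, ω₁=3.157, θ₂=0.056, ω₂=0.495
apply F[6]=+15.000 → step 7: x=-0.182, v=-1.638, θ₁=0.123, ω₁=2.468, θ₂=0.066, ω₂=0.476
apply F[7]=+15.000 → step 8: x=-0.211, v=-1.226, θ₁=0.166, ω₁=1.850, θ₂=0.075, ω₂=0.420
apply F[8]=+15.000 → step 9: x=-0.231, v=-0.837, θ₁=0.197, ω₁=1.296, θ₂=0.082, ω₂=0.331
apply F[9]=+15.000 → step 10: x=-0.244, v=-0.466, θ₁=0.218, ω₁=0.789, θ₂=0.088, ω₂=0.215
apply F[10]=+15.000 → step 11: x=-0.250, v=-0.106, θ₁=0.229, ω₁=0.311, θ₂=0.091, ω₂=0.082
apply F[11]=+15.000 → step 12: x=-0.249, v=0.250, θ₁=0.230, ω₁=-0.154, θ₂=0.091, ω₂=-0.057
apply F[12]=+15.000 → step 13: x=-0.240, v=0.608, θ₁=0.223, ω₁=-0.625, θ₂=0.088, ω₂=-0.193
apply F[13]=+15.000 → step 14: x=-0.224, v=0.975, θ₁=0.205, ω₁=-1.120, θ₂=0.083, ω₂=-0.316
apply F[14]=+15.000 → step 15: x=-0.201, v=1.357, θ₁=0.178, ω₁=-1.656, θ₂=0.076, ω₂=-0.417
apply F[15]=+15.000 → step 16: x=-0.170, v=1.761, θ₁=0.139, ω₁=-2.251, θ₂=0.067, ω₂=-0.486
apply F[16]=+4.284 → step 17: x=-0.133, v=1.865, θ₁=0.092, ω₁=-2.377, θ₂=0.057, ω₂=-0.514
apply F[17]=-7.608 → step 18: x=-0.099, v=1.616, θ₁=0.049, ω₁=-1.939, θ₂=0.046, ω₂=-0.522
apply F[18]=-8.250 → step 19: x=-0.069, v=1.354, θ₁=0.015, ω₁=-1.494, θ₂=0.036, ω₂=-0.516
apply F[19]=-6.604 → step 20: x=-0.044, v=1.151, θ₁=-0.011, ω₁=-1.159, θ₂=0.026, ω₂=-0.497
apply F[20]=-5.616 → step 21: x=-0.023, v=0.985, θ₁=-0.032, ω₁=-0.898, θ₂=0.016, ω₂=-0.467
apply F[21]=-5.093 → step 22: x=-0.004, v=0.842, θ₁=-0.048, ω₁=-0.683, θ₂=0.007, ω₂=-0.430
apply F[22]=-4.722 → step 23: x=0.011, v=0.715, θ₁=-0.060, ω₁=-0.500, θ₂=-0.001, ω₂=-0.388
apply F[23]=-4.369 → step 24: x=0.024, v=0.602, θ₁=-0.068, ω₁=-0.346, θ₂=-0.008, ω₂=-0.344
apply F[24]=-3.997 → step 25: x=0.035, v=0.504, θ₁=-0.074, ω₁=-0.218, θ₂=-0.015, ω₂=-0.300
apply F[25]=-3.604 → step 26: x=0.045, v=0.419, θ₁=-0.077, ω₁=-0.113, θ₂=-0.020, ω₂=-0.257
apply F[26]=-3.209 → step 27: x=0.052, v=0.347, θ₁=-0.078, ω₁=-0.030, θ₂=-0.025, ω₂=-0.216
apply F[27]=-2.829 → step 28: x=0.059, v=0.287, θ₁=-0.078, ω₁=0.034, θ₂=-0.029, ω₂=-0.177
apply F[28]=-2.480 → step 29: x=0.064, v=0.238, θ₁=-0.077, ω₁=0.082, θ₂=-0.032, ω₂=-0.142
apply F[29]=-2.170 → step 30: x=0.068, v=0.197, θ₁=-0.075, ω₁=0.116, θ₂=-0.035, ω₂=-0.111
apply F[30]=-1.899 → step 31: x=0.072, v=0.164, θ₁=-0.073, ω₁=0.139, θ₂=-0.037, ω₂=-0.083
apply F[31]=-1.668 → step 32: x=0.075, v=0.137, θ₁=-0.070, ω₁=0.155, θ₂=-0.038, ω₂=-0.058
apply F[32]=-1.470 → step 33: x=0.077, v=0.114, θ₁=-0.067, ω₁=0.163, θ₂=-0.039, ω₂=-0.036
apply F[33]=-1.301 → step 34: x=0.080, v=0.096, θ₁=-0.063, ω₁=0.167, θ₂=-0.040, ω₂=-0.018
apply F[34]=-1.157 → step 35: x=0.081, v=0.082, θ₁=-0.060, ω₁=0.167, θ₂=-0.040, ω₂=-0.002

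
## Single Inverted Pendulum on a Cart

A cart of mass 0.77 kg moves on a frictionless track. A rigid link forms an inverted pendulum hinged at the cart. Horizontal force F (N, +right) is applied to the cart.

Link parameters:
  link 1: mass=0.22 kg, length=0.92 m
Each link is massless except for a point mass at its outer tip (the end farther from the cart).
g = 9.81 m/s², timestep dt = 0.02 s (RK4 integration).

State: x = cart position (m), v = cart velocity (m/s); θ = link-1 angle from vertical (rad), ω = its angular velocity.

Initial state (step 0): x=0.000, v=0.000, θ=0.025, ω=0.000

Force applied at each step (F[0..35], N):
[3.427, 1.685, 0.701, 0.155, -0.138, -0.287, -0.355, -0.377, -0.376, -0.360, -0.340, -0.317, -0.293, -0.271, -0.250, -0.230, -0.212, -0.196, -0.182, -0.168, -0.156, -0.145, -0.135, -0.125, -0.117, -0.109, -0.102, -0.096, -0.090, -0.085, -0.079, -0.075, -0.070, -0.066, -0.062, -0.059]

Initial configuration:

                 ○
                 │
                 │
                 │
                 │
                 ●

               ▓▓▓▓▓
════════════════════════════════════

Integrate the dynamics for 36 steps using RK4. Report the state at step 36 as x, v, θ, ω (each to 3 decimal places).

apply F[0]=+3.427 → step 1: x=0.001, v=0.088, θ=0.024, ω=-0.090
apply F[1]=+1.685 → step 2: x=0.003, v=0.130, θ=0.022, ω=-0.131
apply F[2]=+0.701 → step 3: x=0.006, v=0.147, θ=0.019, ω=-0.145
apply F[3]=+0.155 → step 4: x=0.009, v=0.150, θ=0.016, ω=-0.145
apply F[4]=-0.138 → step 5: x=0.012, v=0.146, θ=0.013, ω=-0.137
apply F[5]=-0.287 → step 6: x=0.015, v=0.138, θ=0.011, ω=-0.125
apply F[6]=-0.355 → step 7: x=0.017, v=0.128, θ=0.008, ω=-0.113
apply F[7]=-0.377 → step 8: x=0.020, v=0.118, θ=0.006, ω=-0.100
apply F[8]=-0.376 → step 9: x=0.022, v=0.108, θ=0.004, ω=-0.088
apply F[9]=-0.360 → step 10: x=0.024, v=0.098, θ=0.003, ω=-0.077
apply F[10]=-0.340 → step 11: x=0.026, v=0.089, θ=0.001, ω=-0.067
apply F[11]=-0.317 → step 12: x=0.028, v=0.081, θ=0.000, ω=-0.058
apply F[12]=-0.293 → step 13: x=0.029, v=0.073, θ=-0.001, ω=-0.050
apply F[13]=-0.271 → step 14: x=0.031, v=0.066, θ=-0.002, ω=-0.042
apply F[14]=-0.250 → step 15: x=0.032, v=0.060, θ=-0.003, ω=-0.036
apply F[15]=-0.230 → step 16: x=0.033, v=0.054, θ=-0.003, ω=-0.030
apply F[16]=-0.212 → step 17: x=0.034, v=0.049, θ=-0.004, ω=-0.025
apply F[17]=-0.196 → step 18: x=0.035, v=0.044, θ=-0.004, ω=-0.021
apply F[18]=-0.182 → step 19: x=0.036, v=0.040, θ=-0.005, ω=-0.017
apply F[19]=-0.168 → step 20: x=0.036, v=0.035, θ=-0.005, ω=-0.014
apply F[20]=-0.156 → step 21: x=0.037, v=0.032, θ=-0.005, ω=-0.011
apply F[21]=-0.145 → step 22: x=0.038, v=0.028, θ=-0.006, ω=-0.008
apply F[22]=-0.135 → step 23: x=0.038, v=0.025, θ=-0.006, ω=-0.006
apply F[23]=-0.125 → step 24: x=0.039, v=0.022, θ=-0.006, ω=-0.004
apply F[24]=-0.117 → step 25: x=0.039, v=0.019, θ=-0.006, ω=-0.002
apply F[25]=-0.109 → step 26: x=0.040, v=0.017, θ=-0.006, ω=-0.001
apply F[26]=-0.102 → step 27: x=0.040, v=0.015, θ=-0.006, ω=0.001
apply F[27]=-0.096 → step 28: x=0.040, v=0.012, θ=-0.006, ω=0.002
apply F[28]=-0.090 → step 29: x=0.040, v=0.010, θ=-0.006, ω=0.003
apply F[29]=-0.085 → step 30: x=0.041, v=0.008, θ=-0.006, ω=0.004
apply F[30]=-0.079 → step 31: x=0.041, v=0.007, θ=-0.006, ω=0.004
apply F[31]=-0.075 → step 32: x=0.041, v=0.005, θ=-0.006, ω=0.005
apply F[32]=-0.070 → step 33: x=0.041, v=0.004, θ=-0.005, ω=0.005
apply F[33]=-0.066 → step 34: x=0.041, v=0.002, θ=-0.005, ω=0.006
apply F[34]=-0.062 → step 35: x=0.041, v=0.001, θ=-0.005, ω=0.006
apply F[35]=-0.059 → step 36: x=0.041, v=-0.000, θ=-0.005, ω=0.006

Answer: x=0.041, v=-0.000, θ=-0.005, ω=0.006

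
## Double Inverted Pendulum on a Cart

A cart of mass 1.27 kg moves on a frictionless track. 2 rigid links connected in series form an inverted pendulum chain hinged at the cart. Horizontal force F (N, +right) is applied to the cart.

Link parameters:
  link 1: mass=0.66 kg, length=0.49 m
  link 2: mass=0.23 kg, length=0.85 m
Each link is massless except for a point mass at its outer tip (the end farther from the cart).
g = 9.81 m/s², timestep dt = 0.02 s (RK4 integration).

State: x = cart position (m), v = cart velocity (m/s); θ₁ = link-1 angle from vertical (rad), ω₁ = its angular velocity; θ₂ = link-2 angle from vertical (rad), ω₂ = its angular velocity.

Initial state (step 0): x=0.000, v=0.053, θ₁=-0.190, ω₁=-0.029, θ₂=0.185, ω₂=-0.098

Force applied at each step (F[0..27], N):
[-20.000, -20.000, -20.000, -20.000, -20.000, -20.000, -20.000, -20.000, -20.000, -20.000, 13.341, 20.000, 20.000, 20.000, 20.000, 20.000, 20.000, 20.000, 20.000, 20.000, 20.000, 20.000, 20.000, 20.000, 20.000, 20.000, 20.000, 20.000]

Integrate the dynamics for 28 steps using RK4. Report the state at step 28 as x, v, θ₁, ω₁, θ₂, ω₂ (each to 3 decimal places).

Answer: x=-0.447, v=2.716, θ₁=2.349, ω₁=9.615, θ₂=0.342, ω₂=1.237

Derivation:
apply F[0]=-20.000 → step 1: x=-0.002, v=-0.231, θ₁=-0.186, ω₁=0.409, θ₂=0.184, ω₂=0.038
apply F[1]=-20.000 → step 2: x=-0.009, v=-0.517, θ₁=-0.174, ω₁=0.856, θ₂=0.186, ω₂=0.168
apply F[2]=-20.000 → step 3: x=-0.022, v=-0.807, θ₁=-0.152, ω₁=1.324, θ₂=0.191, ω₂=0.288
apply F[3]=-20.000 → step 4: x=-0.042, v=-1.103, θ₁=-0.120, ω₁=1.823, θ₂=0.198, ω₂=0.393
apply F[4]=-20.000 → step 5: x=-0.067, v=-1.405, θ₁=-0.079, ω₁=2.362, θ₂=0.207, ω₂=0.476
apply F[5]=-20.000 → step 6: x=-0.098, v=-1.715, θ₁=-0.026, ω₁=2.948, θ₂=0.217, ω₂=0.534
apply F[6]=-20.000 → step 7: x=-0.135, v=-2.030, θ₁=0.040, ω₁=3.580, θ₂=0.228, ω₂=0.564
apply F[7]=-20.000 → step 8: x=-0.179, v=-2.345, θ₁=0.118, ω₁=4.252, θ₂=0.239, ω₂=0.570
apply F[8]=-20.000 → step 9: x=-0.229, v=-2.653, θ₁=0.210, ω₁=4.938, θ₂=0.251, ω₂=0.562
apply F[9]=-20.000 → step 10: x=-0.285, v=-2.938, θ₁=0.315, ω₁=5.604, θ₂=0.262, ω₂=0.565
apply F[10]=+13.341 → step 11: x=-0.342, v=-2.720, θ₁=0.424, ω₁=5.332, θ₂=0.273, ω₂=0.569
apply F[11]=+20.000 → step 12: x=-0.393, v=-2.421, θ₁=0.527, ω₁=4.980, θ₂=0.284, ω₂=0.553
apply F[12]=+20.000 → step 13: x=-0.439, v=-2.139, θ₁=0.624, ω₁=4.730, θ₂=0.295, ω₂=0.515
apply F[13]=+20.000 → step 14: x=-0.479, v=-1.869, θ₁=0.717, ω₁=4.572, θ₂=0.305, ω₂=0.455
apply F[14]=+20.000 → step 15: x=-0.513, v=-1.609, θ₁=0.808, ω₁=4.495, θ₂=0.313, ω₂=0.377
apply F[15]=+20.000 → step 16: x=-0.543, v=-1.354, θ₁=0.898, ω₁=4.489, θ₂=0.320, ω₂=0.285
apply F[16]=+20.000 → step 17: x=-0.568, v=-1.100, θ₁=0.988, ω₁=4.544, θ₂=0.325, ω₂=0.186
apply F[17]=+20.000 → step 18: x=-0.587, v=-0.844, θ₁=1.080, ω₁=4.656, θ₂=0.327, ω₂=0.085
apply F[18]=+20.000 → step 19: x=-0.601, v=-0.583, θ₁=1.174, ω₁=4.819, θ₂=0.328, ω₂=-0.012
apply F[19]=+20.000 → step 20: x=-0.610, v=-0.313, θ₁=1.273, ω₁=5.031, θ₂=0.327, ω₂=-0.097
apply F[20]=+20.000 → step 21: x=-0.614, v=-0.031, θ₁=1.376, ω₁=5.295, θ₂=0.324, ω₂=-0.161
apply F[21]=+20.000 → step 22: x=-0.611, v=0.267, θ₁=1.485, ω₁=5.613, θ₂=0.321, ω₂=-0.196
apply F[22]=+20.000 → step 23: x=-0.603, v=0.585, θ₁=1.601, ω₁=5.994, θ₂=0.317, ω₂=-0.189
apply F[23]=+20.000 → step 24: x=-0.588, v=0.929, θ₁=1.725, ω₁=6.450, θ₂=0.313, ω₂=-0.125
apply F[24]=+20.000 → step 25: x=-0.566, v=1.304, θ₁=1.860, ω₁=7.004, θ₂=0.312, ω₂=0.015
apply F[25]=+20.000 → step 26: x=-0.535, v=1.720, θ₁=2.006, ω₁=7.684, θ₂=0.315, ω₂=0.259
apply F[26]=+20.000 → step 27: x=-0.496, v=2.187, θ₁=2.168, ω₁=8.535, θ₂=0.323, ω₂=0.647
apply F[27]=+20.000 → step 28: x=-0.447, v=2.716, θ₁=2.349, ω₁=9.615, θ₂=0.342, ω₂=1.237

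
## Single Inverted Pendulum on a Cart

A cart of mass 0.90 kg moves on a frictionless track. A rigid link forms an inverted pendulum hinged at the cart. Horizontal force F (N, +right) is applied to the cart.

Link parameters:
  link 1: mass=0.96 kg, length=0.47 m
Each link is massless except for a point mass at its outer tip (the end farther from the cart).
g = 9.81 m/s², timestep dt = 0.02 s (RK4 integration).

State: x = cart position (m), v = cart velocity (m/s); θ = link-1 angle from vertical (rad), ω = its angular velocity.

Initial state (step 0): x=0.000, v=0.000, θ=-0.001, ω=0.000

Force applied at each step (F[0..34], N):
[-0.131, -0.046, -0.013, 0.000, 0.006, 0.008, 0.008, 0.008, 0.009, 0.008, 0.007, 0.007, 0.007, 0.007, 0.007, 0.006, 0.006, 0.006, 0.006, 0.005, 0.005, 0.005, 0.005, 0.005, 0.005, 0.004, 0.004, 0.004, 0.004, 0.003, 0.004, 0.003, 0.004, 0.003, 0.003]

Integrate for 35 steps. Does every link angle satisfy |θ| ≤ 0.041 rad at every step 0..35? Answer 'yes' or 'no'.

Answer: yes

Derivation:
apply F[0]=-0.131 → step 1: x=-0.000, v=-0.003, θ=-0.001, ω=0.005
apply F[1]=-0.046 → step 2: x=-0.000, v=-0.004, θ=-0.001, ω=0.007
apply F[2]=-0.013 → step 3: x=-0.000, v=-0.004, θ=-0.001, ω=0.007
apply F[3]=+0.000 → step 4: x=-0.000, v=-0.004, θ=-0.001, ω=0.006
apply F[4]=+0.006 → step 5: x=-0.000, v=-0.003, θ=-0.000, ω=0.005
apply F[5]=+0.008 → step 6: x=-0.000, v=-0.003, θ=-0.000, ω=0.005
apply F[6]=+0.008 → step 7: x=-0.000, v=-0.003, θ=-0.000, ω=0.004
apply F[7]=+0.008 → step 8: x=-0.000, v=-0.003, θ=-0.000, ω=0.004
apply F[8]=+0.009 → step 9: x=-0.001, v=-0.002, θ=-0.000, ω=0.003
apply F[9]=+0.008 → step 10: x=-0.001, v=-0.002, θ=-0.000, ω=0.003
apply F[10]=+0.007 → step 11: x=-0.001, v=-0.002, θ=-0.000, ω=0.002
apply F[11]=+0.007 → step 12: x=-0.001, v=-0.002, θ=0.000, ω=0.002
apply F[12]=+0.007 → step 13: x=-0.001, v=-0.002, θ=0.000, ω=0.002
apply F[13]=+0.007 → step 14: x=-0.001, v=-0.002, θ=0.000, ω=0.001
apply F[14]=+0.007 → step 15: x=-0.001, v=-0.001, θ=0.000, ω=0.001
apply F[15]=+0.006 → step 16: x=-0.001, v=-0.001, θ=0.000, ω=0.001
apply F[16]=+0.006 → step 17: x=-0.001, v=-0.001, θ=0.000, ω=0.001
apply F[17]=+0.006 → step 18: x=-0.001, v=-0.001, θ=0.000, ω=0.001
apply F[18]=+0.006 → step 19: x=-0.001, v=-0.001, θ=0.000, ω=0.000
apply F[19]=+0.005 → step 20: x=-0.001, v=-0.001, θ=0.000, ω=0.000
apply F[20]=+0.005 → step 21: x=-0.001, v=-0.001, θ=0.000, ω=0.000
apply F[21]=+0.005 → step 22: x=-0.001, v=-0.001, θ=0.000, ω=0.000
apply F[22]=+0.005 → step 23: x=-0.001, v=-0.001, θ=0.000, ω=0.000
apply F[23]=+0.005 → step 24: x=-0.001, v=-0.001, θ=0.000, ω=0.000
apply F[24]=+0.005 → step 25: x=-0.001, v=-0.001, θ=0.000, ω=-0.000
apply F[25]=+0.004 → step 26: x=-0.001, v=-0.001, θ=0.000, ω=-0.000
apply F[26]=+0.004 → step 27: x=-0.001, v=-0.000, θ=0.000, ω=-0.000
apply F[27]=+0.004 → step 28: x=-0.001, v=-0.000, θ=0.000, ω=-0.000
apply F[28]=+0.004 → step 29: x=-0.001, v=-0.000, θ=0.000, ω=-0.000
apply F[29]=+0.003 → step 30: x=-0.001, v=-0.000, θ=0.000, ω=-0.000
apply F[30]=+0.004 → step 31: x=-0.001, v=-0.000, θ=0.000, ω=-0.000
apply F[31]=+0.003 → step 32: x=-0.001, v=-0.000, θ=0.000, ω=-0.000
apply F[32]=+0.004 → step 33: x=-0.001, v=-0.000, θ=0.000, ω=-0.000
apply F[33]=+0.003 → step 34: x=-0.001, v=-0.000, θ=0.000, ω=-0.000
apply F[34]=+0.003 → step 35: x=-0.001, v=-0.000, θ=0.000, ω=-0.000
Max |angle| over trajectory = 0.001 rad; bound = 0.041 → within bound.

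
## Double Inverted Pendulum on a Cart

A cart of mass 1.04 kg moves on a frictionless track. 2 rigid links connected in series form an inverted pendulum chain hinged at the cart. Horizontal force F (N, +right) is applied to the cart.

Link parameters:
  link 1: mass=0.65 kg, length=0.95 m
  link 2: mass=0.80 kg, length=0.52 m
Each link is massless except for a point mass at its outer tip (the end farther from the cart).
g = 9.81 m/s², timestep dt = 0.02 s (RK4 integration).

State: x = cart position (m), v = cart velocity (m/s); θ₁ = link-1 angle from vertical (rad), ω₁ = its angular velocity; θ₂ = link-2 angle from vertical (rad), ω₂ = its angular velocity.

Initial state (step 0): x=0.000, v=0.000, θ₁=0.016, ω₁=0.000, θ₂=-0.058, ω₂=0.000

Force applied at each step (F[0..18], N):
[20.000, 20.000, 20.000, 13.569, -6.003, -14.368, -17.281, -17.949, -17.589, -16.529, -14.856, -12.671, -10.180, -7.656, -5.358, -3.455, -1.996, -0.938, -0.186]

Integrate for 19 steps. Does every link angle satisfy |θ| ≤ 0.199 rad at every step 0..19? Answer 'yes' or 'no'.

apply F[0]=+20.000 → step 1: x=0.004, v=0.381, θ₁=0.012, ω₁=-0.379, θ₂=-0.059, ω₂=-0.062
apply F[1]=+20.000 → step 2: x=0.015, v=0.763, θ₁=0.001, ω₁=-0.764, θ₂=-0.060, ω₂=-0.117
apply F[2]=+20.000 → step 3: x=0.034, v=1.150, θ₁=-0.018, ω₁=-1.160, θ₂=-0.063, ω₂=-0.157
apply F[3]=+13.569 → step 4: x=0.060, v=1.417, θ₁=-0.044, ω₁=-1.441, θ₂=-0.067, ω₂=-0.180
apply F[4]=-6.003 → step 5: x=0.087, v=1.315, θ₁=-0.072, ω₁=-1.344, θ₂=-0.070, ω₂=-0.187
apply F[5]=-14.368 → step 6: x=0.111, v=1.061, θ₁=-0.097, ω₁=-1.098, θ₂=-0.074, ω₂=-0.177
apply F[6]=-17.281 → step 7: x=0.129, v=0.760, θ₁=-0.116, ω₁=-0.813, θ₂=-0.077, ω₂=-0.149
apply F[7]=-17.949 → step 8: x=0.141, v=0.453, θ₁=-0.129, ω₁=-0.530, θ₂=-0.080, ω₂=-0.107
apply F[8]=-17.589 → step 9: x=0.148, v=0.157, θ₁=-0.137, ω₁=-0.265, θ₂=-0.081, ω₂=-0.055
apply F[9]=-16.529 → step 10: x=0.148, v=-0.116, θ₁=-0.140, ω₁=-0.026, θ₂=-0.082, ω₂=0.002
apply F[10]=-14.856 → step 11: x=0.143, v=-0.358, θ₁=-0.138, ω₁=0.181, θ₂=-0.081, ω₂=0.058
apply F[11]=-12.671 → step 12: x=0.134, v=-0.560, θ₁=-0.133, ω₁=0.348, θ₂=-0.080, ω₂=0.110
apply F[12]=-10.180 → step 13: x=0.121, v=-0.718, θ₁=-0.125, ω₁=0.472, θ₂=-0.077, ω₂=0.156
apply F[13]=-7.656 → step 14: x=0.106, v=-0.831, θ₁=-0.115, ω₁=0.554, θ₂=-0.074, ω₂=0.195
apply F[14]=-5.358 → step 15: x=0.088, v=-0.904, θ₁=-0.103, ω₁=0.599, θ₂=-0.069, ω₂=0.226
apply F[15]=-3.455 → step 16: x=0.070, v=-0.945, θ₁=-0.091, ω₁=0.614, θ₂=-0.065, ω₂=0.251
apply F[16]=-1.996 → step 17: x=0.051, v=-0.961, θ₁=-0.079, ω₁=0.608, θ₂=-0.059, ω₂=0.269
apply F[17]=-0.938 → step 18: x=0.032, v=-0.960, θ₁=-0.067, ω₁=0.588, θ₂=-0.054, ω₂=0.282
apply F[18]=-0.186 → step 19: x=0.013, v=-0.947, θ₁=-0.055, ω₁=0.559, θ₂=-0.048, ω₂=0.291
Max |angle| over trajectory = 0.140 rad; bound = 0.199 → within bound.

Answer: yes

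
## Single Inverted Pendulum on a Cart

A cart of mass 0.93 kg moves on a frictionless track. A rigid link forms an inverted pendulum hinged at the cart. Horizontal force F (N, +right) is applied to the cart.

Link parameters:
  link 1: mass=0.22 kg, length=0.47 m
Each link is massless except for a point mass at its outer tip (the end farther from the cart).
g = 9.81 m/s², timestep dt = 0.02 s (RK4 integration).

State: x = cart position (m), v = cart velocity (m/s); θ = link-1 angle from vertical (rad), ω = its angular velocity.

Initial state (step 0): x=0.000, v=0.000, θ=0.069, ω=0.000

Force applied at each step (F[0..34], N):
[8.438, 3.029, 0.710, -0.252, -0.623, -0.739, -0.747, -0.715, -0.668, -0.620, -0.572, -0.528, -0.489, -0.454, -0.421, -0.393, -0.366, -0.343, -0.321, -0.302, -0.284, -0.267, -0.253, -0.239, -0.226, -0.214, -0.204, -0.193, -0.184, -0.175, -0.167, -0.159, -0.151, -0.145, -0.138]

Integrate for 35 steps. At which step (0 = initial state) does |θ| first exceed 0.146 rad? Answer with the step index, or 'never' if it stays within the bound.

Answer: never

Derivation:
apply F[0]=+8.438 → step 1: x=0.002, v=0.178, θ=0.066, ω=-0.350
apply F[1]=+3.029 → step 2: x=0.006, v=0.240, θ=0.057, ω=-0.456
apply F[2]=+0.710 → step 3: x=0.011, v=0.253, θ=0.048, ω=-0.462
apply F[3]=-0.252 → step 4: x=0.016, v=0.246, θ=0.039, ω=-0.427
apply F[4]=-0.623 → step 5: x=0.021, v=0.231, θ=0.031, ω=-0.381
apply F[5]=-0.739 → step 6: x=0.025, v=0.214, θ=0.024, ω=-0.333
apply F[6]=-0.747 → step 7: x=0.029, v=0.197, θ=0.018, ω=-0.288
apply F[7]=-0.715 → step 8: x=0.033, v=0.181, θ=0.013, ω=-0.247
apply F[8]=-0.668 → step 9: x=0.036, v=0.166, θ=0.008, ω=-0.211
apply F[9]=-0.620 → step 10: x=0.040, v=0.152, θ=0.004, ω=-0.180
apply F[10]=-0.572 → step 11: x=0.043, v=0.140, θ=0.001, ω=-0.152
apply F[11]=-0.528 → step 12: x=0.045, v=0.128, θ=-0.002, ω=-0.129
apply F[12]=-0.489 → step 13: x=0.048, v=0.118, θ=-0.004, ω=-0.108
apply F[13]=-0.454 → step 14: x=0.050, v=0.108, θ=-0.006, ω=-0.090
apply F[14]=-0.421 → step 15: x=0.052, v=0.100, θ=-0.008, ω=-0.074
apply F[15]=-0.393 → step 16: x=0.054, v=0.092, θ=-0.009, ω=-0.061
apply F[16]=-0.366 → step 17: x=0.056, v=0.084, θ=-0.010, ω=-0.049
apply F[17]=-0.343 → step 18: x=0.057, v=0.077, θ=-0.011, ω=-0.039
apply F[18]=-0.321 → step 19: x=0.059, v=0.071, θ=-0.012, ω=-0.030
apply F[19]=-0.302 → step 20: x=0.060, v=0.065, θ=-0.012, ω=-0.023
apply F[20]=-0.284 → step 21: x=0.061, v=0.060, θ=-0.013, ω=-0.016
apply F[21]=-0.267 → step 22: x=0.063, v=0.054, θ=-0.013, ω=-0.011
apply F[22]=-0.253 → step 23: x=0.064, v=0.050, θ=-0.013, ω=-0.006
apply F[23]=-0.239 → step 24: x=0.065, v=0.045, θ=-0.013, ω=-0.002
apply F[24]=-0.226 → step 25: x=0.065, v=0.041, θ=-0.013, ω=0.001
apply F[25]=-0.214 → step 26: x=0.066, v=0.037, θ=-0.013, ω=0.004
apply F[26]=-0.204 → step 27: x=0.067, v=0.033, θ=-0.013, ω=0.007
apply F[27]=-0.193 → step 28: x=0.067, v=0.030, θ=-0.013, ω=0.009
apply F[28]=-0.184 → step 29: x=0.068, v=0.026, θ=-0.013, ω=0.011
apply F[29]=-0.175 → step 30: x=0.069, v=0.023, θ=-0.013, ω=0.012
apply F[30]=-0.167 → step 31: x=0.069, v=0.020, θ=-0.012, ω=0.013
apply F[31]=-0.159 → step 32: x=0.069, v=0.017, θ=-0.012, ω=0.014
apply F[32]=-0.151 → step 33: x=0.070, v=0.014, θ=-0.012, ω=0.015
apply F[33]=-0.145 → step 34: x=0.070, v=0.012, θ=-0.012, ω=0.015
apply F[34]=-0.138 → step 35: x=0.070, v=0.009, θ=-0.011, ω=0.016
max |θ| = 0.069 ≤ 0.146 over all 36 states.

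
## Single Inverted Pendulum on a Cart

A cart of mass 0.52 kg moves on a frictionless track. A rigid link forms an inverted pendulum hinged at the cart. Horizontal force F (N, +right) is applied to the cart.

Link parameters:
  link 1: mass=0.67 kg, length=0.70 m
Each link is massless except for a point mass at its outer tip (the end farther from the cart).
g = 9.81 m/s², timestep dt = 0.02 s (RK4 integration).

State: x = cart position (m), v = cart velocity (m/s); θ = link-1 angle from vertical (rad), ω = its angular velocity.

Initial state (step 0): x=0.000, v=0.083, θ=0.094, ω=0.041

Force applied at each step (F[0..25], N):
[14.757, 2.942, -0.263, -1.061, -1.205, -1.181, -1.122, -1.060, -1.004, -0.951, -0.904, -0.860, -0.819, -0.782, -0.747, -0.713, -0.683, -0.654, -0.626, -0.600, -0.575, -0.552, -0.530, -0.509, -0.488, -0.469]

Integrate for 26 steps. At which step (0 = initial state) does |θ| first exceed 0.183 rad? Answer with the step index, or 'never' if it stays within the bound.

apply F[0]=+14.757 → step 1: x=0.007, v=0.622, θ=0.087, ω=-0.700
apply F[1]=+2.942 → step 2: x=0.020, v=0.715, θ=0.072, ω=-0.810
apply F[2]=-0.263 → step 3: x=0.034, v=0.689, θ=0.057, ω=-0.755
apply F[3]=-1.061 → step 4: x=0.048, v=0.637, θ=0.043, ω=-0.666
apply F[4]=-1.205 → step 5: x=0.060, v=0.582, θ=0.030, ω=-0.578
apply F[5]=-1.181 → step 6: x=0.071, v=0.530, θ=0.019, ω=-0.497
apply F[6]=-1.122 → step 7: x=0.081, v=0.483, θ=0.010, ω=-0.426
apply F[7]=-1.060 → step 8: x=0.090, v=0.441, θ=0.002, ω=-0.364
apply F[8]=-1.004 → step 9: x=0.099, v=0.403, θ=-0.005, ω=-0.310
apply F[9]=-0.951 → step 10: x=0.107, v=0.368, θ=-0.010, ω=-0.262
apply F[10]=-0.904 → step 11: x=0.114, v=0.337, θ=-0.015, ω=-0.221
apply F[11]=-0.860 → step 12: x=0.120, v=0.308, θ=-0.019, ω=-0.185
apply F[12]=-0.819 → step 13: x=0.126, v=0.282, θ=-0.022, ω=-0.153
apply F[13]=-0.782 → step 14: x=0.131, v=0.258, θ=-0.025, ω=-0.125
apply F[14]=-0.747 → step 15: x=0.136, v=0.236, θ=-0.028, ω=-0.101
apply F[15]=-0.713 → step 16: x=0.141, v=0.215, θ=-0.029, ω=-0.081
apply F[16]=-0.683 → step 17: x=0.145, v=0.197, θ=-0.031, ω=-0.062
apply F[17]=-0.654 → step 18: x=0.149, v=0.179, θ=-0.032, ω=-0.047
apply F[18]=-0.626 → step 19: x=0.152, v=0.164, θ=-0.033, ω=-0.033
apply F[19]=-0.600 → step 20: x=0.155, v=0.149, θ=-0.033, ω=-0.021
apply F[20]=-0.575 → step 21: x=0.158, v=0.135, θ=-0.034, ω=-0.011
apply F[21]=-0.552 → step 22: x=0.161, v=0.122, θ=-0.034, ω=-0.002
apply F[22]=-0.530 → step 23: x=0.163, v=0.111, θ=-0.034, ω=0.005
apply F[23]=-0.509 → step 24: x=0.165, v=0.099, θ=-0.033, ω=0.012
apply F[24]=-0.488 → step 25: x=0.167, v=0.089, θ=-0.033, ω=0.017
apply F[25]=-0.469 → step 26: x=0.169, v=0.079, θ=-0.033, ω=0.022
max |θ| = 0.094 ≤ 0.183 over all 27 states.

Answer: never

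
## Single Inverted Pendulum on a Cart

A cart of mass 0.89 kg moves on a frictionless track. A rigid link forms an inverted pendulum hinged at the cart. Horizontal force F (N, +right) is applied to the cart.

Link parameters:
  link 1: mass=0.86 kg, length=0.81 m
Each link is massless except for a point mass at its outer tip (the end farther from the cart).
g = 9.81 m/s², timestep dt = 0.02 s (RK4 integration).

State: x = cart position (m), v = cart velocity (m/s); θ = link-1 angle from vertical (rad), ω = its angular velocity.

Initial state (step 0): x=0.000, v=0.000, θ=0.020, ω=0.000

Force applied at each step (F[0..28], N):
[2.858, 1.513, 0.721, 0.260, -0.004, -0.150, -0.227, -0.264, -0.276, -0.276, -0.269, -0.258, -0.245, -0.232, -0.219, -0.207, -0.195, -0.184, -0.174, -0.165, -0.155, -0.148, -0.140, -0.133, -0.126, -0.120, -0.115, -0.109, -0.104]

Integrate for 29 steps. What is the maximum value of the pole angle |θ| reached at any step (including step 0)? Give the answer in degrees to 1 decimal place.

Answer: 1.1°

Derivation:
apply F[0]=+2.858 → step 1: x=0.001, v=0.060, θ=0.019, ω=-0.070
apply F[1]=+1.513 → step 2: x=0.002, v=0.091, θ=0.018, ω=-0.103
apply F[2]=+0.721 → step 3: x=0.004, v=0.104, θ=0.015, ω=-0.115
apply F[3]=+0.260 → step 4: x=0.006, v=0.107, θ=0.013, ω=-0.116
apply F[4]=-0.004 → step 5: x=0.008, v=0.105, θ=0.011, ω=-0.110
apply F[5]=-0.150 → step 6: x=0.010, v=0.100, θ=0.009, ω=-0.101
apply F[6]=-0.227 → step 7: x=0.012, v=0.093, θ=0.007, ω=-0.091
apply F[7]=-0.264 → step 8: x=0.014, v=0.086, θ=0.005, ω=-0.081
apply F[8]=-0.276 → step 9: x=0.016, v=0.079, θ=0.004, ω=-0.071
apply F[9]=-0.276 → step 10: x=0.017, v=0.072, θ=0.002, ω=-0.062
apply F[10]=-0.269 → step 11: x=0.019, v=0.066, θ=0.001, ω=-0.054
apply F[11]=-0.258 → step 12: x=0.020, v=0.060, θ=0.000, ω=-0.046
apply F[12]=-0.245 → step 13: x=0.021, v=0.054, θ=-0.001, ω=-0.040
apply F[13]=-0.232 → step 14: x=0.022, v=0.049, θ=-0.002, ω=-0.034
apply F[14]=-0.219 → step 15: x=0.023, v=0.045, θ=-0.002, ω=-0.029
apply F[15]=-0.207 → step 16: x=0.024, v=0.041, θ=-0.003, ω=-0.024
apply F[16]=-0.195 → step 17: x=0.025, v=0.037, θ=-0.003, ω=-0.020
apply F[17]=-0.184 → step 18: x=0.025, v=0.033, θ=-0.003, ω=-0.016
apply F[18]=-0.174 → step 19: x=0.026, v=0.030, θ=-0.004, ω=-0.013
apply F[19]=-0.165 → step 20: x=0.027, v=0.027, θ=-0.004, ω=-0.011
apply F[20]=-0.155 → step 21: x=0.027, v=0.024, θ=-0.004, ω=-0.008
apply F[21]=-0.148 → step 22: x=0.027, v=0.022, θ=-0.004, ω=-0.006
apply F[22]=-0.140 → step 23: x=0.028, v=0.020, θ=-0.004, ω=-0.004
apply F[23]=-0.133 → step 24: x=0.028, v=0.017, θ=-0.004, ω=-0.003
apply F[24]=-0.126 → step 25: x=0.029, v=0.015, θ=-0.005, ω=-0.001
apply F[25]=-0.120 → step 26: x=0.029, v=0.014, θ=-0.005, ω=-0.000
apply F[26]=-0.115 → step 27: x=0.029, v=0.012, θ=-0.005, ω=0.001
apply F[27]=-0.109 → step 28: x=0.029, v=0.010, θ=-0.005, ω=0.002
apply F[28]=-0.104 → step 29: x=0.030, v=0.009, θ=-0.004, ω=0.002
Max |angle| over trajectory = 0.020 rad = 1.1°.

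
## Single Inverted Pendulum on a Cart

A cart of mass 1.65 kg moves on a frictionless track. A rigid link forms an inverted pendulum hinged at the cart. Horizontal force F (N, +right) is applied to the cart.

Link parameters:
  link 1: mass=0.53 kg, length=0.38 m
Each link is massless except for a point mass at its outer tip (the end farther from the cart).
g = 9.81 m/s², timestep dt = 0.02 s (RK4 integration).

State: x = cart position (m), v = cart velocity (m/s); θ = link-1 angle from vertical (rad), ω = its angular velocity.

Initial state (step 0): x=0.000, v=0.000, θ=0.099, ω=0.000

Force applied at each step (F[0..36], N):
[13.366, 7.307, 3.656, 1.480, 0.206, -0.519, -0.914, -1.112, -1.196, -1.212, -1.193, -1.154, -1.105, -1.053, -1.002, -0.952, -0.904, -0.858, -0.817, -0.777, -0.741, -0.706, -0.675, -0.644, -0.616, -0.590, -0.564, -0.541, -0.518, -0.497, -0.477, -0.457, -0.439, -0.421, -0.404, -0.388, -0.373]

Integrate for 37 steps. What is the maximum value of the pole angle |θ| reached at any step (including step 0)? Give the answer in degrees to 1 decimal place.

apply F[0]=+13.366 → step 1: x=0.002, v=0.155, θ=0.095, ω=-0.357
apply F[1]=+7.307 → step 2: x=0.005, v=0.238, θ=0.087, ω=-0.526
apply F[2]=+3.656 → step 3: x=0.011, v=0.277, θ=0.076, ω=-0.587
apply F[3]=+1.480 → step 4: x=0.016, v=0.291, θ=0.064, ω=-0.587
apply F[4]=+0.206 → step 5: x=0.022, v=0.290, θ=0.052, ω=-0.554
apply F[5]=-0.519 → step 6: x=0.028, v=0.281, θ=0.042, ω=-0.506
apply F[6]=-0.914 → step 7: x=0.033, v=0.267, θ=0.032, ω=-0.451
apply F[7]=-1.112 → step 8: x=0.038, v=0.252, θ=0.024, ω=-0.397
apply F[8]=-1.196 → step 9: x=0.043, v=0.236, θ=0.016, ω=-0.345
apply F[9]=-1.212 → step 10: x=0.048, v=0.221, θ=0.010, ω=-0.298
apply F[10]=-1.193 → step 11: x=0.052, v=0.206, θ=0.004, ω=-0.255
apply F[11]=-1.154 → step 12: x=0.056, v=0.192, θ=-0.000, ω=-0.217
apply F[12]=-1.105 → step 13: x=0.060, v=0.178, θ=-0.004, ω=-0.183
apply F[13]=-1.053 → step 14: x=0.063, v=0.166, θ=-0.008, ω=-0.153
apply F[14]=-1.002 → step 15: x=0.067, v=0.155, θ=-0.010, ω=-0.128
apply F[15]=-0.952 → step 16: x=0.070, v=0.144, θ=-0.013, ω=-0.105
apply F[16]=-0.904 → step 17: x=0.072, v=0.134, θ=-0.015, ω=-0.086
apply F[17]=-0.858 → step 18: x=0.075, v=0.124, θ=-0.016, ω=-0.069
apply F[18]=-0.817 → step 19: x=0.077, v=0.115, θ=-0.017, ω=-0.055
apply F[19]=-0.777 → step 20: x=0.079, v=0.107, θ=-0.018, ω=-0.042
apply F[20]=-0.741 → step 21: x=0.082, v=0.099, θ=-0.019, ω=-0.031
apply F[21]=-0.706 → step 22: x=0.083, v=0.092, θ=-0.020, ω=-0.022
apply F[22]=-0.675 → step 23: x=0.085, v=0.085, θ=-0.020, ω=-0.014
apply F[23]=-0.644 → step 24: x=0.087, v=0.078, θ=-0.020, ω=-0.007
apply F[24]=-0.616 → step 25: x=0.088, v=0.072, θ=-0.020, ω=-0.002
apply F[25]=-0.590 → step 26: x=0.090, v=0.066, θ=-0.020, ω=0.003
apply F[26]=-0.564 → step 27: x=0.091, v=0.061, θ=-0.020, ω=0.007
apply F[27]=-0.541 → step 28: x=0.092, v=0.056, θ=-0.020, ω=0.011
apply F[28]=-0.518 → step 29: x=0.093, v=0.051, θ=-0.020, ω=0.014
apply F[29]=-0.497 → step 30: x=0.094, v=0.046, θ=-0.020, ω=0.016
apply F[30]=-0.477 → step 31: x=0.095, v=0.041, θ=-0.019, ω=0.018
apply F[31]=-0.457 → step 32: x=0.096, v=0.037, θ=-0.019, ω=0.020
apply F[32]=-0.439 → step 33: x=0.097, v=0.033, θ=-0.018, ω=0.021
apply F[33]=-0.421 → step 34: x=0.097, v=0.029, θ=-0.018, ω=0.022
apply F[34]=-0.404 → step 35: x=0.098, v=0.025, θ=-0.018, ω=0.023
apply F[35]=-0.388 → step 36: x=0.098, v=0.021, θ=-0.017, ω=0.024
apply F[36]=-0.373 → step 37: x=0.099, v=0.018, θ=-0.017, ω=0.024
Max |angle| over trajectory = 0.099 rad = 5.7°.

Answer: 5.7°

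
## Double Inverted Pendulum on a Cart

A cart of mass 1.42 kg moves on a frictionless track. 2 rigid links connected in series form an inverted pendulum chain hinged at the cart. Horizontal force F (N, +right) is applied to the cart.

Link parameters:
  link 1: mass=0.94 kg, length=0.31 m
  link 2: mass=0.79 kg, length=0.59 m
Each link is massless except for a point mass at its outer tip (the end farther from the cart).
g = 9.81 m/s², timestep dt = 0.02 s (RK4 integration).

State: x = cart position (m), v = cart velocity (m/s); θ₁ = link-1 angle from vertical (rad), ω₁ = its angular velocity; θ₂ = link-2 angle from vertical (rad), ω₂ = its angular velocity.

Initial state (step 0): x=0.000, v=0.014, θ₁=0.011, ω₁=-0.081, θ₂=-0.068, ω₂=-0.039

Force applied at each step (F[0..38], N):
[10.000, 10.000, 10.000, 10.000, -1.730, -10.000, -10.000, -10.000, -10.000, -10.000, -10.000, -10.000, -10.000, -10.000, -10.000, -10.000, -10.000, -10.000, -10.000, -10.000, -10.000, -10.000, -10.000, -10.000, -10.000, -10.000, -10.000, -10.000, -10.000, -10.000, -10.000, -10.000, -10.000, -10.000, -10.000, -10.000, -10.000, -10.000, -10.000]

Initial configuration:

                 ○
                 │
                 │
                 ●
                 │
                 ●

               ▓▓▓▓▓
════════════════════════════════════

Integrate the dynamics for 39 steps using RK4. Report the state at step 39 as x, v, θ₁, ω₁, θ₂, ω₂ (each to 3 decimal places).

Answer: x=-0.642, v=-4.253, θ₁=-2.786, ω₁=-12.909, θ₂=1.159, ω₂=4.580

Derivation:
apply F[0]=+10.000 → step 1: x=0.002, v=0.153, θ₁=0.005, ω₁=-0.482, θ₂=-0.069, ω₂=-0.086
apply F[1]=+10.000 → step 2: x=0.006, v=0.294, θ₁=-0.008, ω₁=-0.901, θ₂=-0.071, ω₂=-0.128
apply F[2]=+10.000 → step 3: x=0.013, v=0.439, θ₁=-0.031, ω₁=-1.354, θ₂=-0.074, ω₂=-0.159
apply F[3]=+10.000 → step 4: x=0.024, v=0.589, θ₁=-0.063, ω₁=-1.854, θ₂=-0.078, ω₂=-0.175
apply F[4]=-1.730 → step 5: x=0.035, v=0.582, θ₁=-0.100, ω₁=-1.884, θ₂=-0.081, ω₂=-0.174
apply F[5]=-10.000 → step 6: x=0.046, v=0.469, θ₁=-0.135, ω₁=-1.612, θ₂=-0.085, ω₂=-0.153
apply F[6]=-10.000 → step 7: x=0.054, v=0.363, θ₁=-0.165, ω₁=-1.405, θ₂=-0.087, ω₂=-0.114
apply F[7]=-10.000 → step 8: x=0.060, v=0.265, θ₁=-0.192, ω₁=-1.255, θ₂=-0.089, ω₂=-0.058
apply F[8]=-10.000 → step 9: x=0.065, v=0.174, θ₁=-0.216, ω₁=-1.155, θ₂=-0.089, ω₂=0.013
apply F[9]=-10.000 → step 10: x=0.067, v=0.087, θ₁=-0.238, ω₁=-1.100, θ₂=-0.088, ω₂=0.098
apply F[10]=-10.000 → step 11: x=0.068, v=0.006, θ₁=-0.260, ω₁=-1.087, θ₂=-0.085, ω₂=0.198
apply F[11]=-10.000 → step 12: x=0.068, v=-0.071, θ₁=-0.282, ω₁=-1.114, θ₂=-0.080, ω₂=0.312
apply F[12]=-10.000 → step 13: x=0.066, v=-0.144, θ₁=-0.305, ω₁=-1.181, θ₂=-0.073, ω₂=0.441
apply F[13]=-10.000 → step 14: x=0.062, v=-0.213, θ₁=-0.329, ω₁=-1.285, θ₂=-0.063, ω₂=0.585
apply F[14]=-10.000 → step 15: x=0.057, v=-0.280, θ₁=-0.356, ω₁=-1.426, θ₂=-0.049, ω₂=0.745
apply F[15]=-10.000 → step 16: x=0.051, v=-0.344, θ₁=-0.387, ω₁=-1.602, θ₂=-0.033, ω₂=0.920
apply F[16]=-10.000 → step 17: x=0.043, v=-0.407, θ₁=-0.421, ω₁=-1.809, θ₂=-0.012, ω₂=1.108
apply F[17]=-10.000 → step 18: x=0.035, v=-0.470, θ₁=-0.459, ω₁=-2.042, θ₂=0.012, ω₂=1.309
apply F[18]=-10.000 → step 19: x=0.025, v=-0.533, θ₁=-0.502, ω₁=-2.294, θ₂=0.040, ω₂=1.516
apply F[19]=-10.000 → step 20: x=0.013, v=-0.599, θ₁=-0.551, ω₁=-2.557, θ₂=0.072, ω₂=1.727
apply F[20]=-10.000 → step 21: x=0.001, v=-0.668, θ₁=-0.605, ω₁=-2.822, θ₂=0.109, ω₂=1.936
apply F[21]=-10.000 → step 22: x=-0.014, v=-0.741, θ₁=-0.664, ω₁=-3.083, θ₂=0.150, ω₂=2.137
apply F[22]=-10.000 → step 23: x=-0.029, v=-0.819, θ₁=-0.728, ω₁=-3.336, θ₂=0.194, ω₂=2.328
apply F[23]=-10.000 → step 24: x=-0.046, v=-0.903, θ₁=-0.797, ω₁=-3.579, θ₂=0.243, ω₂=2.505
apply F[24]=-10.000 → step 25: x=-0.065, v=-0.992, θ₁=-0.871, ω₁=-3.815, θ₂=0.295, ω₂=2.666
apply F[25]=-10.000 → step 26: x=-0.086, v=-1.085, θ₁=-0.950, ω₁=-4.048, θ₂=0.349, ω₂=2.809
apply F[26]=-10.000 → step 27: x=-0.109, v=-1.185, θ₁=-1.033, ω₁=-4.283, θ₂=0.407, ω₂=2.934
apply F[27]=-10.000 → step 28: x=-0.133, v=-1.289, θ₁=-1.121, ω₁=-4.531, θ₂=0.467, ω₂=3.039
apply F[28]=-10.000 → step 29: x=-0.160, v=-1.400, θ₁=-1.214, ω₁=-4.802, θ₂=0.528, ω₂=3.122
apply F[29]=-10.000 → step 30: x=-0.190, v=-1.519, θ₁=-1.314, ω₁=-5.110, θ₂=0.591, ω₂=3.179
apply F[30]=-10.000 → step 31: x=-0.221, v=-1.649, θ₁=-1.419, ω₁=-5.474, θ₂=0.655, ω₂=3.206
apply F[31]=-10.000 → step 32: x=-0.256, v=-1.795, θ₁=-1.533, ω₁=-5.916, θ₂=0.719, ω₂=3.196
apply F[32]=-10.000 → step 33: x=-0.293, v=-1.965, θ₁=-1.657, ω₁=-6.470, θ₂=0.783, ω₂=3.144
apply F[33]=-10.000 → step 34: x=-0.334, v=-2.172, θ₁=-1.793, ω₁=-7.172, θ₂=0.845, ω₂=3.047
apply F[34]=-10.000 → step 35: x=-0.380, v=-2.436, θ₁=-1.945, ω₁=-8.069, θ₂=0.904, ω₂=2.922
apply F[35]=-10.000 → step 36: x=-0.432, v=-2.783, θ₁=-2.117, ω₁=-9.192, θ₂=0.962, ω₂=2.823
apply F[36]=-10.000 → step 37: x=-0.492, v=-3.230, θ₁=-2.314, ω₁=-10.512, θ₂=1.018, ω₂=2.893
apply F[37]=-10.000 → step 38: x=-0.562, v=-3.755, θ₁=-2.538, ω₁=-11.852, θ₂=1.080, ω₂=3.395
apply F[38]=-10.000 → step 39: x=-0.642, v=-4.253, θ₁=-2.786, ω₁=-12.909, θ₂=1.159, ω₂=4.580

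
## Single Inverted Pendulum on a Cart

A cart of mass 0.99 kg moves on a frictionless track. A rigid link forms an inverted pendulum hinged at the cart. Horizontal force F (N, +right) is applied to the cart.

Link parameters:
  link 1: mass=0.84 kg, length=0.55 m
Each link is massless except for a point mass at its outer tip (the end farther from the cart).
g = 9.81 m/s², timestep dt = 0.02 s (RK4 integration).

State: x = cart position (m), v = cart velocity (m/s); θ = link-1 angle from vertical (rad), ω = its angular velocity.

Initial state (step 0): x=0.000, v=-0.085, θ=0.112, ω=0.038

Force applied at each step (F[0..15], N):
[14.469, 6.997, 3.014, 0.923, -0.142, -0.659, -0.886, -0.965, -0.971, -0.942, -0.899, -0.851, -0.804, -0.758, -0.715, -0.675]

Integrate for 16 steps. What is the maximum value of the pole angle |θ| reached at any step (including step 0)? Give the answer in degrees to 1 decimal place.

Answer: 6.4°

Derivation:
apply F[0]=+14.469 → step 1: x=0.001, v=0.186, θ=0.108, ω=-0.413
apply F[1]=+6.997 → step 2: x=0.006, v=0.310, θ=0.098, ω=-0.599
apply F[2]=+3.014 → step 3: x=0.013, v=0.355, θ=0.086, ω=-0.649
apply F[3]=+0.923 → step 4: x=0.020, v=0.361, θ=0.073, ω=-0.631
apply F[4]=-0.142 → step 5: x=0.027, v=0.347, θ=0.061, ω=-0.582
apply F[5]=-0.659 → step 6: x=0.034, v=0.325, θ=0.050, ω=-0.522
apply F[6]=-0.886 → step 7: x=0.040, v=0.300, θ=0.040, ω=-0.461
apply F[7]=-0.965 → step 8: x=0.046, v=0.275, θ=0.031, ω=-0.402
apply F[8]=-0.971 → step 9: x=0.051, v=0.250, θ=0.024, ω=-0.348
apply F[9]=-0.942 → step 10: x=0.056, v=0.228, θ=0.017, ω=-0.300
apply F[10]=-0.899 → step 11: x=0.060, v=0.207, θ=0.012, ω=-0.258
apply F[11]=-0.851 → step 12: x=0.064, v=0.189, θ=0.007, ω=-0.220
apply F[12]=-0.804 → step 13: x=0.068, v=0.172, θ=0.003, ω=-0.188
apply F[13]=-0.758 → step 14: x=0.071, v=0.156, θ=-0.001, ω=-0.159
apply F[14]=-0.715 → step 15: x=0.074, v=0.142, θ=-0.003, ω=-0.134
apply F[15]=-0.675 → step 16: x=0.076, v=0.129, θ=-0.006, ω=-0.112
Max |angle| over trajectory = 0.112 rad = 6.4°.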